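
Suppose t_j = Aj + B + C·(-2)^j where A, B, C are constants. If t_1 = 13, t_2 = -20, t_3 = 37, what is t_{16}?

Write the equations: A + B - 2C = 13; 2A + B + 4C = -20; 3A + B - 8C = 37.
Subtracting the first from the second: A + 6C = -33.
Subtracting the second from the third: A - 12C = 57.
Solving: C = -5, A = -3, then B = 6.
Therefore t_{16} = -48 + 6 + (-5)·65536 = -327722.

-327722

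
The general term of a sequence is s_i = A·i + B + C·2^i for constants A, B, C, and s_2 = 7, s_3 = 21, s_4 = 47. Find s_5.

At i = 2, 3, 4: 2A + B + 4C = 7; 3A + B + 8C = 21; 4A + B + 16C = 47.
Subtracting the first from the second: A + 4C = 14.
Subtracting the second from the third: A + 8C = 26.
Solving: C = 3, A = 2, then B = -9.
Hence s_5 = 2·5 + (-9) + 3·32 = 97.

97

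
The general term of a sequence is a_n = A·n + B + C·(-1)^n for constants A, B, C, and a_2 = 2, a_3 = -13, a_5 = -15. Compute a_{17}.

Plug in n = 2, 3, 5: 2A + B + C = 2; 3A + B - C = -13; 5A + B - C = -15.
Subtracting the first from the second: A - 2C = -15.
Subtracting the second from the third: 2A = -2.
Solving: C = 7, A = -1, then B = -3.
So a_n = -1·n + (-3) + 7·(-1)^n; at n=17 this is -27.

-27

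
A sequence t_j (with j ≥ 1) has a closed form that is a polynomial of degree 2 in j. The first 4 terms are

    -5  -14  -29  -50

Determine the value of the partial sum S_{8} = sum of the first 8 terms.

1st diffs: -9, -15, -21.
2nd diffs: -6, -6 (constant).
Newton forward-difference form: t_j = -5 + (-9)·C(j-1,1) + (-6)·C(j-1,2).
Continuing: -77, -110, -149, -194.
Summing j = 1..8 (8 terms) gives -628.

-628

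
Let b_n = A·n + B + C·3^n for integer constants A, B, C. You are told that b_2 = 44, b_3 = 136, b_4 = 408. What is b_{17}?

645700844

The three given values yield: 2A + B + 9C = 44; 3A + B + 27C = 136; 4A + B + 81C = 408.
Subtracting the first from the second: A + 18C = 92.
Subtracting the second from the third: A + 54C = 272.
Solving: C = 5, A = 2, then B = -5.
So b_n = 2·n + (-5) + 5·3^n; at n=17 this is 645700844.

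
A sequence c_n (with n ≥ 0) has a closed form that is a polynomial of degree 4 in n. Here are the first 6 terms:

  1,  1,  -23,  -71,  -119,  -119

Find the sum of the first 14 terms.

39326

1st diffs: 0, -24, -48, -48, 0.
2nd diffs: -24, -24, 0, 48.
3rd diffs: 0, 24, 48.
4th diffs: 24, 24 (constant).
So c_n = n^4 - 6n^3 - n^2 + 6n + 1.
Continuing: …, 1, 337, 1009, 2161, …, c_{13} = 15289.
Summing n = 0..13 (14 terms) gives 39326.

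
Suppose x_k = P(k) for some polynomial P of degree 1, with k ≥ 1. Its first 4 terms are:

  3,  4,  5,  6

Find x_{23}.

1st diffs: 1, 1, 1 (constant).
So x_k = k + 2.
Evaluating at k = 23 gives x_{23} = 25.

25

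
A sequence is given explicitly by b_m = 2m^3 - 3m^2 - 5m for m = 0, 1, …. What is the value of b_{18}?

10602

b_{18} = 2·18^3 - 3·18^2 - 5·18 = 10602.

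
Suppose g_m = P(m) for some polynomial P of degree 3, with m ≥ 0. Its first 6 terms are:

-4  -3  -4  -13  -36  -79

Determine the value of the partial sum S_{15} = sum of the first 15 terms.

-9055

1st diffs: 1, -1, -9, -23, -43.
2nd diffs: -2, -8, -14, -20.
3rd diffs: -6, -6, -6 (constant).
Newton forward-difference form: g_m = -4 + 1·C(m,1) + (-2)·C(m,2) + (-6)·C(m,3).
Continuing: …, -148, -249, -388, -571, …, g_{14} = -2356.
Summing m = 0..14 (15 terms) gives -9055.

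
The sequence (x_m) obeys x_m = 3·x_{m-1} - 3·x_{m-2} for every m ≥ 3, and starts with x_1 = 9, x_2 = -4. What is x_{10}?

Applying the relation repeatedly:
x_3 = -39; x_4 = -105; x_5 = -198; x_6 = -279; x_7 = -243; x_8 = 108; x_9 = 1053; x_{10} = 2835.

2835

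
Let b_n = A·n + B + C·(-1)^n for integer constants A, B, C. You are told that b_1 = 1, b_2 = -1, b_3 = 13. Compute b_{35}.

205

At n = 1, 2, 3: A + B - C = 1; 2A + B + C = -1; 3A + B - C = 13.
Subtracting the first from the second: A + 2C = -2.
Subtracting the second from the third: A - 2C = 14.
Solving: C = -4, A = 6, then B = -9.
Therefore b_{35} = 210 + (-9) + (-4)·(-1) = 205.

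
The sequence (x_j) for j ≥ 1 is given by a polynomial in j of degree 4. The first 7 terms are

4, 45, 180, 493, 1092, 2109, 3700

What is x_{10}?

13837

1st diffs: 41, 135, 313, 599, 1017, 1591.
2nd diffs: 94, 178, 286, 418, 574.
3rd diffs: 84, 108, 132, 156.
4th diffs: 24, 24, 24 (constant).
Newton forward-difference form: x_j = 4 + 41·C(j-1,1) + 94·C(j-1,2) + 84·C(j-1,3) + 24·C(j-1,4).
At j = 10: j-1 = 9, so x_{10} = 4 + 369 + 3384 + 7056 + 3024 = 13837.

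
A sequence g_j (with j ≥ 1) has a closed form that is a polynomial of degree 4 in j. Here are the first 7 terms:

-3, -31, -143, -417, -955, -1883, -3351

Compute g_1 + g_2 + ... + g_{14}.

-159292

1st diffs: -28, -112, -274, -538, -928, -1468.
2nd diffs: -84, -162, -264, -390, -540.
3rd diffs: -78, -102, -126, -150.
4th diffs: -24, -24, -24 (constant).
So g_j = -j^4 - 3j^3 + j^2 + 5j - 5.
Continuing: …, -5533, -8627, -12855, -18463, …, g_{14} = -46387.
Summing j = 1..14 (14 terms) gives -159292.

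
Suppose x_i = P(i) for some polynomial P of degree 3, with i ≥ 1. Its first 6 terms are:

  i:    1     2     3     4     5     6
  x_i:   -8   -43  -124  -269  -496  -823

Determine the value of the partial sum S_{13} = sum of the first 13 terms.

1st diffs: -35, -81, -145, -227, -327.
2nd diffs: -46, -64, -82, -100.
3rd diffs: -18, -18, -18 (constant).
Newton forward-difference form: x_i = -8 + (-35)·C(i-1,1) + (-46)·C(i-1,2) + (-18)·C(i-1,3).
Continuing: …, -1268, -1849, -2584, -3491, …, x_{13} = -7424.
Summing i = 1..13 (13 terms) gives -28860.

-28860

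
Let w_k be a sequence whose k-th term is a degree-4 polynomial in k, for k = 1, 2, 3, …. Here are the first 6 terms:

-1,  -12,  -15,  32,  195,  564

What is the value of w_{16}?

52544

1st diffs: -11, -3, 47, 163, 369.
2nd diffs: 8, 50, 116, 206.
3rd diffs: 42, 66, 90.
4th diffs: 24, 24 (constant).
Newton forward-difference form: w_k = -1 + (-11)·C(k-1,1) + 8·C(k-1,2) + 42·C(k-1,3) + 24·C(k-1,4).
At k = 16: k-1 = 15, so w_{16} = -1 - 165 + 840 + 19110 + 32760 = 52544.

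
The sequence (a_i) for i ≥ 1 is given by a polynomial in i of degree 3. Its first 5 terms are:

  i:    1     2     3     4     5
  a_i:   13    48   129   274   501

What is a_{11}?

4593

1st diffs: 35, 81, 145, 227.
2nd diffs: 46, 64, 82.
3rd diffs: 18, 18 (constant).
Newton forward-difference form: a_i = 13 + 35·C(i-1,1) + 46·C(i-1,2) + 18·C(i-1,3).
At i = 11: i-1 = 10, so a_{11} = 13 + 350 + 2070 + 2160 = 4593.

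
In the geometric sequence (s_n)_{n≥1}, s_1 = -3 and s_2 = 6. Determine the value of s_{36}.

Common ratio r = -2.
s_n = (-3)·(-2)^(n-1).
s_{36} = (-3)·(-2)^35 = 103079215104.

103079215104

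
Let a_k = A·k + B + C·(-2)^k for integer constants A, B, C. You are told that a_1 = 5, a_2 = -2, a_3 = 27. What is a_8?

Plug in k = 1, 2, 3: A + B - 2C = 5; 2A + B + 4C = -2; 3A + B - 8C = 27.
Subtracting the first from the second: A + 6C = -7.
Subtracting the second from the third: A - 12C = 29.
Solving: C = -2, A = 5, then B = -4.
So a_k = 5·k + (-4) + (-2)·(-2)^k; at k=8 this is -476.

-476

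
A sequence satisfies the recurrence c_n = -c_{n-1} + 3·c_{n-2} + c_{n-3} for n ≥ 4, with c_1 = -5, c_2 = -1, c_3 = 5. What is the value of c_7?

129

Compute successive terms:
c_4 = -13;  c_5 = 27;  c_6 = -61;  c_7 = 129.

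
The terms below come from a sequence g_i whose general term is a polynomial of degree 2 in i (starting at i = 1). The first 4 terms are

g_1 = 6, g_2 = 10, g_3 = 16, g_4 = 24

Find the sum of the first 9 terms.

366

1st diffs: 4, 6, 8.
2nd diffs: 2, 2 (constant).
Newton forward-difference form: g_i = 6 + 4·C(i-1,1) + 2·C(i-1,2).
Continuing: …, 34, 46, 60, 76, …, g_9 = 94.
Summing i = 1..9 (9 terms) gives 366.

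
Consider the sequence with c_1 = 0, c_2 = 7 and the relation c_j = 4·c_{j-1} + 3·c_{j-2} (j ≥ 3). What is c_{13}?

Iterate the recurrence:
c_3 = 28; c_4 = 133; c_5 = 616; …; c_{10} = 1333591; c_{11} = 6195532; c_{12} = 28782901; c_{13} = 133718200.

133718200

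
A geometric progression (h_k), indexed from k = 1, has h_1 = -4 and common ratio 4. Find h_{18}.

h_k = (-4)·4^(k-1).
h_{18} = (-4)·4^17 = -68719476736.

-68719476736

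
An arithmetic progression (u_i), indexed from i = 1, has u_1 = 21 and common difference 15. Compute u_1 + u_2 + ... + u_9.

729

u_i = 21 + (i - 1)·15.
u_9 = 141; S = 9·(21 + 141)/2 = 729.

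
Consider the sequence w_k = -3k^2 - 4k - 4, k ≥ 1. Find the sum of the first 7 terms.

-560

Over k = 1..7: Σk = 28, Σk² = 140.
Total = (-3)·140 + (-4)·28 + (-4)·7 = -560.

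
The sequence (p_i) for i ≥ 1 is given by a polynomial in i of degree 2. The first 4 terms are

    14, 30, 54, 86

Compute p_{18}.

1st diffs: 16, 24, 32.
2nd diffs: 8, 8 (constant).
So p_i = 4i^2 + 4i + 6.
Evaluating at i = 18 gives p_{18} = 1374.

1374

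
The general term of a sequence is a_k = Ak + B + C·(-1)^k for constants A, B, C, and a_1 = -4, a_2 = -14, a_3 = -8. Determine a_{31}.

Plug in k = 1, 2, 3: A + B - C = -4; 2A + B + C = -14; 3A + B - C = -8.
Subtracting the first from the second: A + 2C = -10.
Subtracting the second from the third: A - 2C = 6.
Solving: C = -4, A = -2, then B = -6.
Hence a_{31} = -2·31 + (-6) + (-4)·(-1) = -64.

-64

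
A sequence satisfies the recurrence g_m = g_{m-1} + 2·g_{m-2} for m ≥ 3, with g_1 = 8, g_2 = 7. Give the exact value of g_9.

1283

Iterate the recurrence:
g_3 = 23; g_4 = 37; g_5 = 83; g_6 = 157; g_7 = 323; g_8 = 637; g_9 = 1283.
(Characteristic roots are 2 and -1.)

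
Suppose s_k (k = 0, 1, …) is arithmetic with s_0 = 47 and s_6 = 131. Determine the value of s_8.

Common difference d = (131 - 47) / (6 - 0) = 14.
s_k = 47 + (k - 0)·14.
s_8 = 47 + 8·14 = 159.

159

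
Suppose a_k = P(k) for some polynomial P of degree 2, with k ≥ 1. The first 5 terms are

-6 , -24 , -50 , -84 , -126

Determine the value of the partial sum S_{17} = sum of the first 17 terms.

-7990

1st diffs: -18, -26, -34, -42.
2nd diffs: -8, -8, -8 (constant).
Newton forward-difference form: a_k = -6 + (-18)·C(k-1,1) + (-8)·C(k-1,2).
Continuing: …, -176, -234, -300, -374, …, a_{17} = -1254.
Summing k = 1..17 (17 terms) gives -7990.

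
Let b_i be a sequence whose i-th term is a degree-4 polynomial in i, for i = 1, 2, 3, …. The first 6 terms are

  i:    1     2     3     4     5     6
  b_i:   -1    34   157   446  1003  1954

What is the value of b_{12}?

26014

1st diffs: 35, 123, 289, 557, 951.
2nd diffs: 88, 166, 268, 394.
3rd diffs: 78, 102, 126.
4th diffs: 24, 24 (constant).
Newton forward-difference form: b_i = -1 + 35·C(i-1,1) + 88·C(i-1,2) + 78·C(i-1,3) + 24·C(i-1,4).
At i = 12: i-1 = 11, so b_{12} = -1 + 385 + 4840 + 12870 + 7920 = 26014.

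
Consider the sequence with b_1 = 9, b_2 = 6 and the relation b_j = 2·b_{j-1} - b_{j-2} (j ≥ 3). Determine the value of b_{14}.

-30

Step forward from the initial values:
b_3 = 3, b_4 = 0, b_5 = -3, …, b_{11} = -21, b_{12} = -24, b_{13} = -27, b_{14} = -30.
(Characteristic roots are 1 and 1.)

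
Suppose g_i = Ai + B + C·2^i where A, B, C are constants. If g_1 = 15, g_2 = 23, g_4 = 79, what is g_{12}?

20463

At i = 1, 2, 4: A + B + 2C = 15; 2A + B + 4C = 23; 4A + B + 16C = 79.
Subtracting the first from the second: A + 2C = 8.
Subtracting the second from the third: 2A + 12C = 56.
Solving: C = 5, A = -2, then B = 7.
Hence g_{12} = -2·12 + 7 + 5·4096 = 20463.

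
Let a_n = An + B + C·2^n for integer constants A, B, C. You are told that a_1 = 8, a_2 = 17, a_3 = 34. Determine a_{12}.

Write the equations: A + B + 2C = 8; 2A + B + 4C = 17; 3A + B + 8C = 34.
Subtracting the first from the second: A + 2C = 9.
Subtracting the second from the third: A + 4C = 17.
Solving: C = 4, A = 1, then B = -1.
Therefore a_{12} = 12 + (-1) + 4·4096 = 16395.

16395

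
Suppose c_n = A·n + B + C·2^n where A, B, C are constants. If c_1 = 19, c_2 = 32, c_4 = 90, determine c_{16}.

262230

The three given values yield: A + B + 2C = 19; 2A + B + 4C = 32; 4A + B + 16C = 90.
Subtracting the first from the second: A + 2C = 13.
Subtracting the second from the third: 2A + 12C = 58.
Solving: C = 4, A = 5, then B = 6.
Therefore c_{16} = 80 + 6 + 4·65536 = 262230.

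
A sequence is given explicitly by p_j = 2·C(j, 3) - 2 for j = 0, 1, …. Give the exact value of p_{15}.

C(15, 3) = 455, so p_{15} = 908.

908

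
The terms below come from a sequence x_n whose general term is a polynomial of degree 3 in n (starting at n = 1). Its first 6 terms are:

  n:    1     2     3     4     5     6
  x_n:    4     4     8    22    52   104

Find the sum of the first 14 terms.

7518

1st diffs: 0, 4, 14, 30, 52.
2nd diffs: 4, 10, 16, 22.
3rd diffs: 6, 6, 6 (constant).
Newton forward-difference form: x_n = 4 + 4·C(n-1,2) + 6·C(n-1,3).
Continuing: …, 184, 298, 452, 652, …, x_{14} = 2032.
Summing n = 1..14 (14 terms) gives 7518.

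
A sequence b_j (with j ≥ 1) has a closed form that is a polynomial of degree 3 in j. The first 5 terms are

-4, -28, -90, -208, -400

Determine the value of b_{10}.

1st diffs: -24, -62, -118, -192.
2nd diffs: -38, -56, -74.
3rd diffs: -18, -18 (constant).
Newton forward-difference form: b_j = -4 + (-24)·C(j-1,1) + (-38)·C(j-1,2) + (-18)·C(j-1,3).
At j = 10: j-1 = 9, so b_{10} = -4 - 216 - 1368 - 1512 = -3100.

-3100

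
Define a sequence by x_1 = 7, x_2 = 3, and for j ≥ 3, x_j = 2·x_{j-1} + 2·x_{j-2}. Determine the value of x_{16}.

8270464

Step forward from the initial values:
x_3 = 20  x_4 = 46  x_5 = 132  …  x_{13} = 405568  x_{14} = 1108032  x_{15} = 3027200  x_{16} = 8270464.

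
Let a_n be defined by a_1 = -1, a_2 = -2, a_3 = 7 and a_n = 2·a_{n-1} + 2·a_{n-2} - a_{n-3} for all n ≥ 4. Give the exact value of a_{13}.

78767

a_4 = 11, a_5 = 38, a_6 = 91, a_7 = 247, a_8 = 638, a_9 = 1679, a_{10} = 4387, a_{11} = 11494, a_{12} = 30083, a_{13} = 78767.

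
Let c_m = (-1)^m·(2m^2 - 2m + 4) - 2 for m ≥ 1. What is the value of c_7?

(-1)^7 = -1; 2m^2 - 2m + 4 at m=7 is 88; so c_7 = -90.

-90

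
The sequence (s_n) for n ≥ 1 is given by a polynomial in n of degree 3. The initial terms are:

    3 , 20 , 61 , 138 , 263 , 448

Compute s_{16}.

8238

1st diffs: 17, 41, 77, 125, 185.
2nd diffs: 24, 36, 48, 60.
3rd diffs: 12, 12, 12 (constant).
Newton forward-difference form: s_n = 3 + 17·C(n-1,1) + 24·C(n-1,2) + 12·C(n-1,3).
At n = 16: n-1 = 15, so s_{16} = 3 + 255 + 2520 + 5460 = 8238.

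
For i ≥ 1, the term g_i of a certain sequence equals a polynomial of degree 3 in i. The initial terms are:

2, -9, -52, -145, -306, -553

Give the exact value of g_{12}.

1st diffs: -11, -43, -93, -161, -247.
2nd diffs: -32, -50, -68, -86.
3rd diffs: -18, -18, -18 (constant).
So g_i = -3i^3 + 2i^2 + 4i - 1.
Evaluating at i = 12 gives g_{12} = -4849.

-4849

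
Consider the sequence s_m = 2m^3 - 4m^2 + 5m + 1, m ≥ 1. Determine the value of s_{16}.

7249

s_{16} = 2·16^3 - 4·16^2 + 5·16 + 1 = 7249.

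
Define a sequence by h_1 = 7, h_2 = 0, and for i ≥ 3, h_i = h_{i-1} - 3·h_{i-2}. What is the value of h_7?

Compute successive terms:
h_3 = -21, h_4 = -21, h_5 = 42, h_6 = 105, h_7 = -21.

-21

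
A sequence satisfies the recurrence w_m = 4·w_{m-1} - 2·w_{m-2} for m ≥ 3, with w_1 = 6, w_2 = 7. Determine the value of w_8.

6664

Iterate the recurrence:
w_3 = 16;  w_4 = 50;  w_5 = 168;  w_6 = 572;  w_7 = 1952;  w_8 = 6664.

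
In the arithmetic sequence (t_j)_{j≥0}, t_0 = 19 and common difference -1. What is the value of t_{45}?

t_j = 19 + (j - 0)·(-1).
t_{45} = 19 + 45·(-1) = -26.

-26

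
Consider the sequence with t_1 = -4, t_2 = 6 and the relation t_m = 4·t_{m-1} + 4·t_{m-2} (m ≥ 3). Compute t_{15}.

Applying the relation repeatedly:
t_3 = 8  t_4 = 56  t_5 = 256  …  t_{12} = 15792128  t_{13} = 76251136  t_{14} = 368173056  t_{15} = 1777696768.

1777696768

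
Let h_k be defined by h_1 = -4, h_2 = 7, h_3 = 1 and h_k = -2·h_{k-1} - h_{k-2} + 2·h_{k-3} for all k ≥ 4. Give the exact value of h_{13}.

815

Iterate the recurrence:
h_4 = -17;  h_5 = 47;  h_6 = -75;  h_7 = 69;  h_8 = 31;  h_9 = -281;  h_{10} = 669;  h_{11} = -995;  h_{12} = 759;  h_{13} = 815.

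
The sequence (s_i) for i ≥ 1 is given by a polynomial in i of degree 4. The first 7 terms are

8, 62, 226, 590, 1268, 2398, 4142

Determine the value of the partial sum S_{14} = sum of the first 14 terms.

1st diffs: 54, 164, 364, 678, 1130, 1744.
2nd diffs: 110, 200, 314, 452, 614.
3rd diffs: 90, 114, 138, 162.
4th diffs: 24, 24, 24 (constant).
So s_i = i^4 + 5i^3 + 4i - 2.
Continuing: …, 6686, 10240, 15038, 21338, …, s_{14} = 52190.
Summing i = 1..14 (14 terms) gives 183204.

183204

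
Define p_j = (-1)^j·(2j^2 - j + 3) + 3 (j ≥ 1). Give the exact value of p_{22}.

952

(-1)^22 = 1; 2j^2 - j + 3 at j=22 is 949; so p_{22} = 952.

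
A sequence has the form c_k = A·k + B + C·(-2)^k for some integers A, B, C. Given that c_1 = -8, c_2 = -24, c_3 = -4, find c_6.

-160

The three given values yield: A + B - 2C = -8; 2A + B + 4C = -24; 3A + B - 8C = -4.
Subtracting the first from the second: A + 6C = -16.
Subtracting the second from the third: A - 12C = 20.
Solving: C = -2, A = -4, then B = -8.
So c_k = -4·k + (-8) + (-2)·(-2)^k; at k=6 this is -160.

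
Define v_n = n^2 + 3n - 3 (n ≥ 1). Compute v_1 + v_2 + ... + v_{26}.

7176

Over n = 1..26: Σn = 351, Σn² = 6201.
Total = (1)·6201 + (3)·351 + (-3)·26 = 7176.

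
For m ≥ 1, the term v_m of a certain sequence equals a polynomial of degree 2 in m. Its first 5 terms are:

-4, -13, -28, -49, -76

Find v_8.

-193

1st diffs: -9, -15, -21, -27.
2nd diffs: -6, -6, -6 (constant).
Newton forward-difference form: v_m = -4 + (-9)·C(m-1,1) + (-6)·C(m-1,2).
At m = 8: m-1 = 7, so v_8 = -4 - 63 - 126 = -193.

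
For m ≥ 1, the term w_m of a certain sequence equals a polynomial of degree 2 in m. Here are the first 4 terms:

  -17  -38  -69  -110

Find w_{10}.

-566

1st diffs: -21, -31, -41.
2nd diffs: -10, -10 (constant).
Newton forward-difference form: w_m = -17 + (-21)·C(m-1,1) + (-10)·C(m-1,2).
At m = 10: m-1 = 9, so w_{10} = -17 - 189 - 360 = -566.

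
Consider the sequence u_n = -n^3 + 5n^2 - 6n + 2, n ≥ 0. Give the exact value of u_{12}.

-1078

u_{12} = -1·12^3 + 5·12^2 - 6·12 + 2 = -1078.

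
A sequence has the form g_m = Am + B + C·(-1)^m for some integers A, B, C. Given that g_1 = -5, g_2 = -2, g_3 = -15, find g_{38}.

-182

Write the equations: A + B - C = -5; 2A + B + C = -2; 3A + B - C = -15.
Subtracting the first from the second: A + 2C = 3.
Subtracting the second from the third: A - 2C = -13.
Solving: C = 4, A = -5, then B = 4.
So g_m = -5·m + 4 + 4·(-1)^m; at m=38 this is -182.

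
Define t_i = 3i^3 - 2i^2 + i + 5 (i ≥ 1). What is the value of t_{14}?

t_{14} = 3·14^3 - 2·14^2 + 1·14 + 5 = 7859.

7859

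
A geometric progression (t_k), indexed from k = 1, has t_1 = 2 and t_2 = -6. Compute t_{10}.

Common ratio r = -3.
t_k = 2·(-3)^(k-1).
t_{10} = 2·(-3)^9 = -39366.

-39366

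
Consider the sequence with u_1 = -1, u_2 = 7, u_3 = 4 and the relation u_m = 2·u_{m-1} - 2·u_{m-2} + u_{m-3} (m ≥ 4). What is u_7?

Compute successive terms:
u_4 = -7, u_5 = -15, u_6 = -12, u_7 = -1.

-1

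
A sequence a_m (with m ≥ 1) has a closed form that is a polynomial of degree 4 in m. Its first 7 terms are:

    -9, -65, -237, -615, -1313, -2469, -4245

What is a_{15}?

1st diffs: -56, -172, -378, -698, -1156, -1776.
2nd diffs: -116, -206, -320, -458, -620.
3rd diffs: -90, -114, -138, -162.
4th diffs: -24, -24, -24 (constant).
So a_m = -m^4 - 5m^3 - 3m^2 + 3m - 3.
Evaluating at m = 15 gives a_{15} = -68133.

-68133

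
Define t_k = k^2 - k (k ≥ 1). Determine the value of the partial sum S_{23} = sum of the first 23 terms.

Over k = 1..23: Σk = 276, Σk² = 4324.
Total = (1)·4324 + (-1)·276 = 4048.

4048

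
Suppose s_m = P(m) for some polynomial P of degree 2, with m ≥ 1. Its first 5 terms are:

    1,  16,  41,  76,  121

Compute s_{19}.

1st diffs: 15, 25, 35, 45.
2nd diffs: 10, 10, 10 (constant).
So s_m = 5m^2 - 4.
Evaluating at m = 19 gives s_{19} = 1801.

1801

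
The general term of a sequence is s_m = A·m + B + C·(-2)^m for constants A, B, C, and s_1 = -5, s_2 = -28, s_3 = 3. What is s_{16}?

-196694

Plug in m = 1, 2, 3: A + B - 2C = -5; 2A + B + 4C = -28; 3A + B - 8C = 3.
Subtracting the first from the second: A + 6C = -23.
Subtracting the second from the third: A - 12C = 31.
Solving: C = -3, A = -5, then B = -6.
Therefore s_{16} = -80 + (-6) + (-3)·65536 = -196694.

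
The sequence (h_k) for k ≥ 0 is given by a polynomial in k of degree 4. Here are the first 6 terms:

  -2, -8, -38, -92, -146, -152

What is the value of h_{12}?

1st diffs: -6, -30, -54, -54, -6.
2nd diffs: -24, -24, 0, 48.
3rd diffs: 0, 24, 48.
4th diffs: 24, 24 (constant).
So h_k = k^4 - 6k^3 - k^2 - 2.
Evaluating at k = 12 gives h_{12} = 10222.

10222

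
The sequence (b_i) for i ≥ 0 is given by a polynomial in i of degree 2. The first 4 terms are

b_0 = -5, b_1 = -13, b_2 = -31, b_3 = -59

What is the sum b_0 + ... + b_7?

-824

1st diffs: -8, -18, -28.
2nd diffs: -10, -10 (constant).
So b_i = -5i^2 - 3i - 5.
Continuing: -97, -145, -203, -271.
Summing i = 0..7 (8 terms) gives -824.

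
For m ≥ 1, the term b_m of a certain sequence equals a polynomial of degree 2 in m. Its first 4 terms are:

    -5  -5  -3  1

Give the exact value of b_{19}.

301

1st diffs: 0, 2, 4.
2nd diffs: 2, 2 (constant).
Newton forward-difference form: b_m = -5 + 2·C(m-1,2).
At m = 19: m-1 = 18, so b_{19} = -5 + 306 = 301.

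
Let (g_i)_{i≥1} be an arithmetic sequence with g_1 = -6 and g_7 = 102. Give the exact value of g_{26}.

Common difference d = (102 - (-6)) / (7 - 1) = 18.
g_i = -6 + (i - 1)·18.
g_{26} = -6 + 25·18 = 444.

444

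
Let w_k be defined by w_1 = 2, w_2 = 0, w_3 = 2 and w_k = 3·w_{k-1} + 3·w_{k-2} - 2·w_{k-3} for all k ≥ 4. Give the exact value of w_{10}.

Compute successive terms:
w_4 = 2; w_5 = 12; w_6 = 38; w_7 = 146; w_8 = 528; w_9 = 1946; w_{10} = 7130.

7130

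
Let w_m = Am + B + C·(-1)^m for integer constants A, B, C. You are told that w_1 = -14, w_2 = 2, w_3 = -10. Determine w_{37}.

Write the equations: A + B - C = -14; 2A + B + C = 2; 3A + B - C = -10.
Subtracting the first from the second: A + 2C = 16.
Subtracting the second from the third: A - 2C = -12.
Solving: C = 7, A = 2, then B = -9.
Hence w_{37} = 2·37 + (-9) + 7·(-1) = 58.

58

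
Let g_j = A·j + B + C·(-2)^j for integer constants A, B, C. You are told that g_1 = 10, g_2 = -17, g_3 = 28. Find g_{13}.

At j = 1, 2, 3: A + B - 2C = 10; 2A + B + 4C = -17; 3A + B - 8C = 28.
Subtracting the first from the second: A + 6C = -27.
Subtracting the second from the third: A - 12C = 45.
Solving: C = -4, A = -3, then B = 5.
So g_j = -3·j + 5 + (-4)·(-2)^j; at j=13 this is 32734.

32734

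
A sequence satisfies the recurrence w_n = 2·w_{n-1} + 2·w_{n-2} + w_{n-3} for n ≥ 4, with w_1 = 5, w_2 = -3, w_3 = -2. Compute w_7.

Applying the relation repeatedly:
w_4 = -5;  w_5 = -17;  w_6 = -46;  w_7 = -131.

-131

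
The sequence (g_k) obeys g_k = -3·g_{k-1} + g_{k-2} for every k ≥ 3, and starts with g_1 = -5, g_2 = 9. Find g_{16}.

Applying the relation repeatedly:
g_3 = -32;  g_4 = 105;  g_5 = -347;  …;  g_{13} = -4912925;  g_{14} = 16226289;  g_{15} = -53591792;  g_{16} = 177001665.

177001665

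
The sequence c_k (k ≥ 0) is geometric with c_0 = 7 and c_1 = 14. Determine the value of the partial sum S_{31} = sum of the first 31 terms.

15032385529

Common ratio r = 2.
c_k = 7·2^(k-0).
S = 7·(2^31 - 1)/(2 - 1) = 7·(2147483648 - 1)/(1) = 15032385529.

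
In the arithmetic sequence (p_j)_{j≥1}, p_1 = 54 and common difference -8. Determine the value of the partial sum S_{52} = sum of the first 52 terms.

-7800

p_j = 54 + (j - 1)·(-8).
p_{52} = -354; S = 52·(54 + (-354))/2 = -7800.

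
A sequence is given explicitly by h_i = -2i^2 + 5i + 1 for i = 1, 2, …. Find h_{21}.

h_{21} = -2·21^2 + 5·21 + 1 = -776.

-776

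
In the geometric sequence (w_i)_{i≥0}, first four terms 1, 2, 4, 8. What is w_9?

Common ratio r = 2.
w_i = 1·2^(i-0).
w_9 = 1·2^9 = 512.

512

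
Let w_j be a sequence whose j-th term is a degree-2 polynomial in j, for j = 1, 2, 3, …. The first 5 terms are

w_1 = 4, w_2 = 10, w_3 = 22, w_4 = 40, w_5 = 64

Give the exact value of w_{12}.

400

1st diffs: 6, 12, 18, 24.
2nd diffs: 6, 6, 6 (constant).
So w_j = 3j^2 - 3j + 4.
Evaluating at j = 12 gives w_{12} = 400.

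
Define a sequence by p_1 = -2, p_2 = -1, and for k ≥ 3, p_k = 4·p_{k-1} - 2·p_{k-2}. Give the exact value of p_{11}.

p_3 = 0, p_4 = 2, p_5 = 8, p_6 = 28, p_7 = 96, p_8 = 328, p_9 = 1120, p_{10} = 3824, p_{11} = 13056.

13056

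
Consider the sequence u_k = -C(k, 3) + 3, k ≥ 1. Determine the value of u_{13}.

C(13, 3) = 286, so u_{13} = -283.

-283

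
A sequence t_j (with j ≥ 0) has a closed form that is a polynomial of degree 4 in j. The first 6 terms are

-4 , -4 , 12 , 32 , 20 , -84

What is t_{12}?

-13468

1st diffs: 0, 16, 20, -12, -104.
2nd diffs: 16, 4, -32, -92.
3rd diffs: -12, -36, -60.
4th diffs: -24, -24 (constant).
Newton forward-difference form: t_j = -4 + 16·C(j,2) + (-12)·C(j,3) + (-24)·C(j,4).
At j = 12: j = 12, so t_{12} = -4 + 1056 - 2640 - 11880 = -13468.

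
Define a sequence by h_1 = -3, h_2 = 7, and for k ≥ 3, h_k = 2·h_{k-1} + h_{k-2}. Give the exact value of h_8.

973

Step forward from the initial values:
h_3 = 11;  h_4 = 29;  h_5 = 69;  h_6 = 167;  h_7 = 403;  h_8 = 973.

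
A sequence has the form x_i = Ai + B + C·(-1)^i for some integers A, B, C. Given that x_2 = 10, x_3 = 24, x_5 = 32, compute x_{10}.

42

The three given values yield: 2A + B + C = 10; 3A + B - C = 24; 5A + B - C = 32.
Subtracting the first from the second: A - 2C = 14.
Subtracting the second from the third: 2A = 8.
Solving: C = -5, A = 4, then B = 7.
Therefore x_{10} = 40 + 7 + (-5)·1 = 42.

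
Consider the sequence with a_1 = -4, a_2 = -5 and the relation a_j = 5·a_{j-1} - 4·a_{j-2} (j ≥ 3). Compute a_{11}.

Applying the relation repeatedly:
a_3 = -9, a_4 = -25, a_5 = -89, a_6 = -345, a_7 = -1369, a_8 = -5465, a_9 = -21849, a_{10} = -87385, a_{11} = -349529.
(Characteristic roots are 4 and 1.)

-349529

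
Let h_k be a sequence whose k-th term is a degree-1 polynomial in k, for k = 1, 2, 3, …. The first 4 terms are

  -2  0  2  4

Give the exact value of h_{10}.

16

1st diffs: 2, 2, 2 (constant).
So h_k = 2k - 4.
Evaluating at k = 10 gives h_{10} = 16.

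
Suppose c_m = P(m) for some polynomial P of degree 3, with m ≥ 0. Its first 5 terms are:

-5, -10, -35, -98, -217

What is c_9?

1st diffs: -5, -25, -63, -119.
2nd diffs: -20, -38, -56.
3rd diffs: -18, -18 (constant).
So c_m = -3m^3 - m^2 - m - 5.
Evaluating at m = 9 gives c_9 = -2282.

-2282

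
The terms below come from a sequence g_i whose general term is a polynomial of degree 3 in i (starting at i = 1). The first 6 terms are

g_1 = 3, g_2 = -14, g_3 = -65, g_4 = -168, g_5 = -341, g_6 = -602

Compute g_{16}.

-12012

1st diffs: -17, -51, -103, -173, -261.
2nd diffs: -34, -52, -70, -88.
3rd diffs: -18, -18, -18 (constant).
So g_i = -3i^3 + i^2 + i + 4.
Evaluating at i = 16 gives g_{16} = -12012.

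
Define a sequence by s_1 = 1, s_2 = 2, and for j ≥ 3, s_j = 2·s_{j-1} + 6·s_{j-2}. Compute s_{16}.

184082432

s_3 = 10  s_4 = 32  s_5 = 124  …  s_{13} = 3798976  s_{14} = 13849472  s_{15} = 50492800  s_{16} = 184082432.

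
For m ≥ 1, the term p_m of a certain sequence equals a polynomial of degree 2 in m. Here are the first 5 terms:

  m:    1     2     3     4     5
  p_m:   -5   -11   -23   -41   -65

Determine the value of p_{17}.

1st diffs: -6, -12, -18, -24.
2nd diffs: -6, -6, -6 (constant).
So p_m = -3m^2 + 3m - 5.
Evaluating at m = 17 gives p_{17} = -821.

-821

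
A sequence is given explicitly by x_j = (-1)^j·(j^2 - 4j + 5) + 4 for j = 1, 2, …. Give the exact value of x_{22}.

(-1)^22 = 1; j^2 - 4j + 5 at j=22 is 401; so x_{22} = 405.

405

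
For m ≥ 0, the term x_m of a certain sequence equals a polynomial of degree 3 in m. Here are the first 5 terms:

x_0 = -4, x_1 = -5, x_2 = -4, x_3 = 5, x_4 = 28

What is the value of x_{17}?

4331

1st diffs: -1, 1, 9, 23.
2nd diffs: 2, 8, 14.
3rd diffs: 6, 6 (constant).
Newton forward-difference form: x_m = -4 + (-1)·C(m,1) + 2·C(m,2) + 6·C(m,3).
At m = 17: m = 17, so x_{17} = -4 - 17 + 272 + 4080 = 4331.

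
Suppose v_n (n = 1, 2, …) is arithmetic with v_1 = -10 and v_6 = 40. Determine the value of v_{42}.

400

Common difference d = (40 - (-10)) / (6 - 1) = 10.
v_n = -10 + (n - 1)·10.
v_{42} = -10 + 41·10 = 400.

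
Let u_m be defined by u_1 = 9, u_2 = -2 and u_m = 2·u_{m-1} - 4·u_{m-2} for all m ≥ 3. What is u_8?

-128

u_3 = -40  u_4 = -72  u_5 = 16  u_6 = 320  u_7 = 576  u_8 = -128.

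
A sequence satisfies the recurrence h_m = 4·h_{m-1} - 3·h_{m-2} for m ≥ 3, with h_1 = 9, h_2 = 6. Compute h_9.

Step forward from the initial values:
h_3 = -3; h_4 = -30; h_5 = -111; h_6 = -354; h_7 = -1083; h_8 = -3270; h_9 = -9831.
(Characteristic roots are 3 and 1.)

-9831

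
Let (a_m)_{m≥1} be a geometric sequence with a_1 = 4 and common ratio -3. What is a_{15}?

19131876

a_m = 4·(-3)^(m-1).
a_{15} = 4·(-3)^14 = 19131876.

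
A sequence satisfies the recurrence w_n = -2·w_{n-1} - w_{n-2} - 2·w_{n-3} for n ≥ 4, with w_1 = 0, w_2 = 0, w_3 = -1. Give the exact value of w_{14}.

1638

w_4 = 2  w_5 = -3  w_6 = 6  …  w_{11} = -205  w_{12} = 410  w_{13} = -819  w_{14} = 1638.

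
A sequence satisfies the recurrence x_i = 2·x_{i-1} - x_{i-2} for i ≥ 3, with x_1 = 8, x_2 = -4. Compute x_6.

Applying the relation repeatedly:
x_3 = -16  x_4 = -28  x_5 = -40  x_6 = -52.
(Characteristic roots are 1 and 1.)

-52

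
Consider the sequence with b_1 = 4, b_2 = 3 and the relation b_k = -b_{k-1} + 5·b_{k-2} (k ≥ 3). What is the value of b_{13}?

b_3 = 17;  b_4 = -2;  b_5 = 87;  …;  b_{10} = -8762;  b_{11} = 27147;  b_{12} = -70957;  b_{13} = 206692.

206692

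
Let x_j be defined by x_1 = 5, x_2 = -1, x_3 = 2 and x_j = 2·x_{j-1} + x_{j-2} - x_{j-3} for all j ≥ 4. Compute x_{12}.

-675

Compute successive terms:
x_4 = -2;  x_5 = -1;  x_6 = -6;  x_7 = -11;  x_8 = -27;  x_9 = -59;  x_{10} = -134;  x_{11} = -300;  x_{12} = -675.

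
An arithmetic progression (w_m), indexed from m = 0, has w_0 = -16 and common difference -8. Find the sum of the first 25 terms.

-2800

w_m = -16 + (m - 0)·(-8).
w_{24} = -208; S = 25·(-16 + (-208))/2 = -2800.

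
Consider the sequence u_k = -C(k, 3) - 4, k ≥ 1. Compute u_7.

C(7, 3) = 35, so u_7 = -39.

-39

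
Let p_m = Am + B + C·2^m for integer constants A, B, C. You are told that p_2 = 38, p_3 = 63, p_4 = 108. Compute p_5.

Plug in m = 2, 3, 4: 2A + B + 4C = 38; 3A + B + 8C = 63; 4A + B + 16C = 108.
Subtracting the first from the second: A + 4C = 25.
Subtracting the second from the third: A + 8C = 45.
Solving: C = 5, A = 5, then B = 8.
Therefore p_5 = 25 + 8 + 5·32 = 193.

193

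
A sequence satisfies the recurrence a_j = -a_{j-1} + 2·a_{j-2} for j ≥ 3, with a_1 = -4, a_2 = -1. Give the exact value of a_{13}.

a_3 = -7, a_4 = 5, a_5 = -19, …, a_{10} = 509, a_{11} = -1027, a_{12} = 2045, a_{13} = -4099.
(Characteristic roots are 1 and -2.)

-4099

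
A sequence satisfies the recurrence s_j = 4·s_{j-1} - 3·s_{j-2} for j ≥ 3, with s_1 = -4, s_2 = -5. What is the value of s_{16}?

Applying the relation repeatedly:
s_3 = -8; s_4 = -17; s_5 = -44; …; s_{13} = -265724; s_{14} = -797165; s_{15} = -2391488; s_{16} = -7174457.
(Characteristic roots are 3 and 1.)

-7174457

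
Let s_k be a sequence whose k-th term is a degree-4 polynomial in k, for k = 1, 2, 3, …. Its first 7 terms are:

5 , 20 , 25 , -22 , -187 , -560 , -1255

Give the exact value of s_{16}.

1st diffs: 15, 5, -47, -165, -373, -695.
2nd diffs: -10, -52, -118, -208, -322.
3rd diffs: -42, -66, -90, -114.
4th diffs: -24, -24, -24 (constant).
Newton forward-difference form: s_k = 5 + 15·C(k-1,1) + (-10)·C(k-1,2) + (-42)·C(k-1,3) + (-24)·C(k-1,4).
At k = 16: k-1 = 15, so s_{16} = 5 + 225 - 1050 - 19110 - 32760 = -52690.

-52690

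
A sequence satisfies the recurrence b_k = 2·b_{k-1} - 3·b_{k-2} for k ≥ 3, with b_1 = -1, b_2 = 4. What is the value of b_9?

263

Iterate the recurrence:
b_3 = 11, b_4 = 10, b_5 = -13, b_6 = -56, b_7 = -73, b_8 = 22, b_9 = 263.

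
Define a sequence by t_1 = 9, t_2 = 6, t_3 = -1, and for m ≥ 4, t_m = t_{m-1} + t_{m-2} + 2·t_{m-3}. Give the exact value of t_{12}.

4087

Step forward from the initial values:
t_4 = 23;  t_5 = 34;  t_6 = 55;  t_7 = 135;  t_8 = 258;  t_9 = 503;  t_{10} = 1031;  t_{11} = 2050;  t_{12} = 4087.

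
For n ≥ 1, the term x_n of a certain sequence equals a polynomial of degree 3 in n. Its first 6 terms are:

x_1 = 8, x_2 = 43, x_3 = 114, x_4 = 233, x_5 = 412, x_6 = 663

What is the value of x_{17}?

1st diffs: 35, 71, 119, 179, 251.
2nd diffs: 36, 48, 60, 72.
3rd diffs: 12, 12, 12 (constant).
So x_n = 2n^3 + 6n^2 + 3n - 3.
Evaluating at n = 17 gives x_{17} = 11608.

11608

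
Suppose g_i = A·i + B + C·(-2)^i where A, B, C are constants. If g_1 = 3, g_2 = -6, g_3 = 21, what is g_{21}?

At i = 1, 2, 3: A + B - 2C = 3; 2A + B + 4C = -6; 3A + B - 8C = 21.
Subtracting the first from the second: A + 6C = -9.
Subtracting the second from the third: A - 12C = 27.
Solving: C = -2, A = 3, then B = -4.
So g_i = 3·i + (-4) + (-2)·(-2)^i; at i=21 this is 4194363.

4194363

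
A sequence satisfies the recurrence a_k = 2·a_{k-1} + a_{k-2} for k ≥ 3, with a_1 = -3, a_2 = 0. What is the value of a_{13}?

-17223

Step forward from the initial values:
a_3 = -3, a_4 = -6, a_5 = -15, …, a_{10} = -1224, a_{11} = -2955, a_{12} = -7134, a_{13} = -17223.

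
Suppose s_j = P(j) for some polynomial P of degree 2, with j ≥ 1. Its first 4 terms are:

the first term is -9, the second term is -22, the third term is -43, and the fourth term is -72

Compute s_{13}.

-693

1st diffs: -13, -21, -29.
2nd diffs: -8, -8 (constant).
Newton forward-difference form: s_j = -9 + (-13)·C(j-1,1) + (-8)·C(j-1,2).
At j = 13: j-1 = 12, so s_{13} = -9 - 156 - 528 = -693.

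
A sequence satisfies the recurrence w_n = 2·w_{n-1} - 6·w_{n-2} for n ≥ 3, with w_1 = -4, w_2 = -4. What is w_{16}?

Step forward from the initial values:
w_3 = 16;  w_4 = 56;  w_5 = 16;  …;  w_{13} = -61184;  w_{14} = 333056;  w_{15} = 1033216;  w_{16} = 68096.

68096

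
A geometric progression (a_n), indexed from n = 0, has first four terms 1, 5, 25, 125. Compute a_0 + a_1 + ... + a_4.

781

Common ratio r = 5.
a_n = 1·5^(n-0).
S = 1·(5^5 - 1)/(5 - 1) = 1·(3125 - 1)/(4) = 781.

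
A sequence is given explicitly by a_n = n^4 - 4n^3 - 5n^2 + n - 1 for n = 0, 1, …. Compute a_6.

257

a_6 = 1·6^4 - 4·6^3 - 5·6^2 + 1·6 - 1 = 257.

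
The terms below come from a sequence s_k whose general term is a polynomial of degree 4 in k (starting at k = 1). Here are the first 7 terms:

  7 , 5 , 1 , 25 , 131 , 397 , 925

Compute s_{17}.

1st diffs: -2, -4, 24, 106, 266, 528.
2nd diffs: -2, 28, 82, 160, 262.
3rd diffs: 30, 54, 78, 102.
4th diffs: 24, 24, 24 (constant).
So s_k = k^4 - 5k^3 + 4k^2 + 6k + 1.
Evaluating at k = 17 gives s_{17} = 60215.

60215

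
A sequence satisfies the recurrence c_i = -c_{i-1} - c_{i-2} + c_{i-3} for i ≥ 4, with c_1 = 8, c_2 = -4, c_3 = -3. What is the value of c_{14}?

Applying the relation repeatedly:
c_4 = 15  c_5 = -16  c_6 = -2  …  c_{11} = -127  c_{12} = 71  c_{13} = 124  c_{14} = -322.

-322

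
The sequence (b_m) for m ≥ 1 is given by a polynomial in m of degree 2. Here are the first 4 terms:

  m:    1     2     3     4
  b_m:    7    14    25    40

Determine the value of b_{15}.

469

1st diffs: 7, 11, 15.
2nd diffs: 4, 4 (constant).
So b_m = 2m^2 + m + 4.
Evaluating at m = 15 gives b_{15} = 469.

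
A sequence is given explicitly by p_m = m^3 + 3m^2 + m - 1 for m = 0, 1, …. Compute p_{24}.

p_{24} = 1·24^3 + 3·24^2 + 1·24 - 1 = 15575.

15575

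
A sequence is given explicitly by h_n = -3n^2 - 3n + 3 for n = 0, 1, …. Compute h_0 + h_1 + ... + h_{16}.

Over n = 0..16: Σn = 136, Σn² = 1496.
Total = (-3)·1496 + (-3)·136 + (3)·17 = -4845.

-4845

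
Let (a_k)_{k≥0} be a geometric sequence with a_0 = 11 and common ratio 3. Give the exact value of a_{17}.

1420541793

a_k = 11·3^(k-0).
a_{17} = 11·3^17 = 1420541793.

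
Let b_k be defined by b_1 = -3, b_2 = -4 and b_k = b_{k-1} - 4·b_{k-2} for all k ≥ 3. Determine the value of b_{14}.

13976

Compute successive terms:
b_3 = 8, b_4 = 24, b_5 = -8, …, b_{11} = -3272, b_{12} = -296, b_{13} = 12792, b_{14} = 13976.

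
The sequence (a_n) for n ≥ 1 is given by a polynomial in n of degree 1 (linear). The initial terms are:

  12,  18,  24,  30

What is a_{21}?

1st diffs: 6, 6, 6 (constant).
So a_n = 6n + 6.
Evaluating at n = 21 gives a_{21} = 132.

132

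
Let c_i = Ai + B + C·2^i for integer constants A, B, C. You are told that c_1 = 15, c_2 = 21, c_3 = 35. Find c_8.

1017

Plug in i = 1, 2, 3: A + B + 2C = 15; 2A + B + 4C = 21; 3A + B + 8C = 35.
Subtracting the first from the second: A + 2C = 6.
Subtracting the second from the third: A + 4C = 14.
Solving: C = 4, A = -2, then B = 9.
Therefore c_8 = -16 + 9 + 4·256 = 1017.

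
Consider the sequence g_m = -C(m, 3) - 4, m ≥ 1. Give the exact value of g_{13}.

-290

C(13, 3) = 286, so g_{13} = -290.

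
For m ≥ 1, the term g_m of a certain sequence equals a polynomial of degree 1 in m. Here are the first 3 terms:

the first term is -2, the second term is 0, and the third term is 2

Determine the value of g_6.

8

1st diffs: 2, 2 (constant).
So g_m = 2m - 4.
Evaluating at m = 6 gives g_6 = 8.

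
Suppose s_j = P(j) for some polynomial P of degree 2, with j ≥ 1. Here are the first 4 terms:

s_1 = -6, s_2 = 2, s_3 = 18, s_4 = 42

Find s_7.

1st diffs: 8, 16, 24.
2nd diffs: 8, 8 (constant).
So s_j = 4j^2 - 4j - 6.
Evaluating at j = 7 gives s_7 = 162.

162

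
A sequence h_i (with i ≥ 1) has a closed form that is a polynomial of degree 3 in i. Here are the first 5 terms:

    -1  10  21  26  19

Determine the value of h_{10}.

1st diffs: 11, 11, 5, -7.
2nd diffs: 0, -6, -12.
3rd diffs: -6, -6 (constant).
Newton forward-difference form: h_i = -1 + 11·C(i-1,1) + (-6)·C(i-1,3).
At i = 10: i-1 = 9, so h_{10} = -1 + 99 - 504 = -406.

-406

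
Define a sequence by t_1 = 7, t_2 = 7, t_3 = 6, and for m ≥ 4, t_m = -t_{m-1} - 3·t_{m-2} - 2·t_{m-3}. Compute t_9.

214

t_4 = -41  t_5 = 9  t_6 = 102  t_7 = -47  t_8 = -277  t_9 = 214.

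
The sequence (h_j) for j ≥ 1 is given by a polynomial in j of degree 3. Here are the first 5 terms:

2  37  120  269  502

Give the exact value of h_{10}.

1st diffs: 35, 83, 149, 233.
2nd diffs: 48, 66, 84.
3rd diffs: 18, 18 (constant).
Newton forward-difference form: h_j = 2 + 35·C(j-1,1) + 48·C(j-1,2) + 18·C(j-1,3).
At j = 10: j-1 = 9, so h_{10} = 2 + 315 + 1728 + 1512 = 3557.

3557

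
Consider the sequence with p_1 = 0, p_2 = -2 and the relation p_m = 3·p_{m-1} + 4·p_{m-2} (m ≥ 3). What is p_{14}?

Compute successive terms:
p_3 = -6, p_4 = -26, p_5 = -102, …, p_{11} = -419430, p_{12} = -1677722, p_{13} = -6710886, p_{14} = -26843546.
(Characteristic roots are 4 and -1.)

-26843546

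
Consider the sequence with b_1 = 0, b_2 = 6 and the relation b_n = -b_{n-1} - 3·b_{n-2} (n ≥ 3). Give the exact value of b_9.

210

Compute successive terms:
b_3 = -6  b_4 = -12  b_5 = 30  b_6 = 6  b_7 = -96  b_8 = 78  b_9 = 210.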